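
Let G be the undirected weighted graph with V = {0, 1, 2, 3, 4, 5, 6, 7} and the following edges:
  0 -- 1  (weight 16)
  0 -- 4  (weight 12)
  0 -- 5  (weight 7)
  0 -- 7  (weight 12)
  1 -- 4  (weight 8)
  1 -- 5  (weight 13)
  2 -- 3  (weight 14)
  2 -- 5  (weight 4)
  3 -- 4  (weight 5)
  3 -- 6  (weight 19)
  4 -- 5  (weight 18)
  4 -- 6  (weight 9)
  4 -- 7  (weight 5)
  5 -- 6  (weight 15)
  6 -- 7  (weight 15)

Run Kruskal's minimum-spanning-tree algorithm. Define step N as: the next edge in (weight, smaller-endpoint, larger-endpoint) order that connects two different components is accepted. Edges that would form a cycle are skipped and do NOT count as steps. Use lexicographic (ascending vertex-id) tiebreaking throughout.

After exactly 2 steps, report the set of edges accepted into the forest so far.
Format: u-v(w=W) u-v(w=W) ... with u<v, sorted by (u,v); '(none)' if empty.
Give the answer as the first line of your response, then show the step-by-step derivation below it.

2-5(w=4) 3-4(w=5)

step 1: add edge 2-5 (w=4); MST = {2-5(w=4)}
step 2: add edge 3-4 (w=5); MST = {2-5(w=4) 3-4(w=5)}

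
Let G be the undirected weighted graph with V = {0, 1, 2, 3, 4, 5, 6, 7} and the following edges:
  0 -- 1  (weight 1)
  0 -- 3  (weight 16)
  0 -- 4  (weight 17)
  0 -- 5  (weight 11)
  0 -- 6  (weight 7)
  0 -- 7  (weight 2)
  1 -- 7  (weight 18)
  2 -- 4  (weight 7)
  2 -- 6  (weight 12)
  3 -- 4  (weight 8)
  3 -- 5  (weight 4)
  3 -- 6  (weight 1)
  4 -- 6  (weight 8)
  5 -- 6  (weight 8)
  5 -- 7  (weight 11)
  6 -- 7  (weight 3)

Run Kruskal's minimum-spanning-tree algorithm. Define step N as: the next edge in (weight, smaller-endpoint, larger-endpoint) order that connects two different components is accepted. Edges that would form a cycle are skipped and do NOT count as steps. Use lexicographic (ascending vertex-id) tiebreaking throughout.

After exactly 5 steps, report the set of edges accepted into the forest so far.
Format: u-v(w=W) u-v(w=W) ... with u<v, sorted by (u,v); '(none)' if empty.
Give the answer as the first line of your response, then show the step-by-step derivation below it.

0-1(w=1) 0-7(w=2) 3-5(w=4) 3-6(w=1) 6-7(w=3)

step 1: add edge 0-1 (w=1); MST = {0-1(w=1)}
step 2: add edge 3-6 (w=1); MST = {0-1(w=1) 3-6(w=1)}
step 3: add edge 0-7 (w=2); MST = {0-1(w=1) 0-7(w=2) 3-6(w=1)}
step 4: add edge 6-7 (w=3); MST = {0-1(w=1) 0-7(w=2) 3-6(w=1) 6-7(w=3)}
step 5: add edge 3-5 (w=4); MST = {0-1(w=1) 0-7(w=2) 3-5(w=4) 3-6(w=1) 6-7(w=3)}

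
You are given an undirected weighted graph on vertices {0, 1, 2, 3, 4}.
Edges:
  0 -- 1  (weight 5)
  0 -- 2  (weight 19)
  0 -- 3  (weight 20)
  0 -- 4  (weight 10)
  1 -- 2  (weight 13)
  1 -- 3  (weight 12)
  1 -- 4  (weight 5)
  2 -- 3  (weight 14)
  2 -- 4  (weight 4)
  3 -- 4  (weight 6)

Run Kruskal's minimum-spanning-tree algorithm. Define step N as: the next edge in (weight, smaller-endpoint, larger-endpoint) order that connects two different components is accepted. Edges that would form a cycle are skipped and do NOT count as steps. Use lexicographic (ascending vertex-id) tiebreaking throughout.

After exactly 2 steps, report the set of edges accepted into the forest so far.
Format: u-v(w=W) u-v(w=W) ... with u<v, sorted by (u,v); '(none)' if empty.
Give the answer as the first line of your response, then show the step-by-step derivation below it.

0-1(w=5) 2-4(w=4)

step 1: add edge 2-4 (w=4); MST = {2-4(w=4)}
step 2: add edge 0-1 (w=5); MST = {0-1(w=5) 2-4(w=4)}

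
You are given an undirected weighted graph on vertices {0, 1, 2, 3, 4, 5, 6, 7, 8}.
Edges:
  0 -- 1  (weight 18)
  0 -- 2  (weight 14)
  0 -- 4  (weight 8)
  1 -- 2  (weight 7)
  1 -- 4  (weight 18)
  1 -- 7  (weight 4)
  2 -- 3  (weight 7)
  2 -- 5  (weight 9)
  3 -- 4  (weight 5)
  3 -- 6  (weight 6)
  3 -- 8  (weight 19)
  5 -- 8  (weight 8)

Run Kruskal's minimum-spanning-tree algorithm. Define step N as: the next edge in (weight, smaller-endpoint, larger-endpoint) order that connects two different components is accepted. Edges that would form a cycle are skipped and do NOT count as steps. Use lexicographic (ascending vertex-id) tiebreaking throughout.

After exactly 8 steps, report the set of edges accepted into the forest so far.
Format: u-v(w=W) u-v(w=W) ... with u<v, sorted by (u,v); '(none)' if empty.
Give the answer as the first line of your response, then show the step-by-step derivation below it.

0-4(w=8) 1-2(w=7) 1-7(w=4) 2-3(w=7) 2-5(w=9) 3-4(w=5) 3-6(w=6) 5-8(w=8)

step 1: add edge 1-7 (w=4); MST = {1-7(w=4)}
step 2: add edge 3-4 (w=5); MST = {1-7(w=4) 3-4(w=5)}
step 3: add edge 3-6 (w=6); MST = {1-7(w=4) 3-4(w=5) 3-6(w=6)}
step 4: add edge 1-2 (w=7); MST = {1-2(w=7) 1-7(w=4) 3-4(w=5) 3-6(w=6)}
step 5: add edge 2-3 (w=7); MST = {1-2(w=7) 1-7(w=4) 2-3(w=7) 3-4(w=5) 3-6(w=6)}
step 6: add edge 0-4 (w=8); MST = {0-4(w=8) 1-2(w=7) 1-7(w=4) 2-3(w=7) 3-4(w=5) 3-6(w=6)}
step 7: add edge 5-8 (w=8); MST = {0-4(w=8) 1-2(w=7) 1-7(w=4) 2-3(w=7) 3-4(w=5) 3-6(w=6) 5-8(w=8)}
step 8: add edge 2-5 (w=9); MST = {0-4(w=8) 1-2(w=7) 1-7(w=4) 2-3(w=7) 2-5(w=9) 3-4(w=5) 3-6(w=6) 5-8(w=8)}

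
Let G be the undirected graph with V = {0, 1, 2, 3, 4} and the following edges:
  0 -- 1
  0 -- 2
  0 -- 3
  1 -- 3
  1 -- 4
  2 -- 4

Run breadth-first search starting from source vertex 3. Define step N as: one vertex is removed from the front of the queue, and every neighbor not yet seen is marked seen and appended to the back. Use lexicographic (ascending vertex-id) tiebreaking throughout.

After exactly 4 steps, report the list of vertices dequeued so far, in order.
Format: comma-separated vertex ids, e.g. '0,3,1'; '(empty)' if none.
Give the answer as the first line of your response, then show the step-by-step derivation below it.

3,0,1,2

step 1: dequeue 3; queue=[0,1]; order=3
step 2: dequeue 0; queue=[1,2]; order=3,0
step 3: dequeue 1; queue=[2,4]; order=3,0,1
step 4: dequeue 2; queue=[4]; order=3,0,1,2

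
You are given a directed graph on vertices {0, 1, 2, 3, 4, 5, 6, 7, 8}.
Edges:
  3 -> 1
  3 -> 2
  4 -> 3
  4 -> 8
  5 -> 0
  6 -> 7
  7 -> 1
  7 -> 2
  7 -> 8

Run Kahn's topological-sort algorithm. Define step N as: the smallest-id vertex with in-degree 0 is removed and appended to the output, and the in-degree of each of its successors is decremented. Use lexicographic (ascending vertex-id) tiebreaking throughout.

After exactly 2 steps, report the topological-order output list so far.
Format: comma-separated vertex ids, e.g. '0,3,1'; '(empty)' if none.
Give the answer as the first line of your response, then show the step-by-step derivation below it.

4,3

step 1: output 4; order=[4]; indeg=(1,2,2,0,0,0,0,1,1)
step 2: output 3; order=[4,3]; indeg=(1,1,1,0,0,0,0,1,1)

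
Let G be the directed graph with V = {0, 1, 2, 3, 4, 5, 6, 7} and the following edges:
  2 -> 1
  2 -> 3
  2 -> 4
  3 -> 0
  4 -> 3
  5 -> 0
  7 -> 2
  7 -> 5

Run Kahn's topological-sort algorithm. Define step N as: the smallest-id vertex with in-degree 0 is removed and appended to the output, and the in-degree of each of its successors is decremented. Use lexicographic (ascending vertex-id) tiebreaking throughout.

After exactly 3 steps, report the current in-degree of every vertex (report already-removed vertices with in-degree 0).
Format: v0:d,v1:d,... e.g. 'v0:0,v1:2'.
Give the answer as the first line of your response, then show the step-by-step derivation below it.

v0:2,v1:0,v2:0,v3:1,v4:0,v5:0,v6:0,v7:0

step 1: output 6; order=[6]; indeg=(2,1,1,2,1,1,0,0)
step 2: output 7; order=[6,7]; indeg=(2,1,0,2,1,0,0,0)
step 3: output 2; order=[6,7,2]; indeg=(2,0,0,1,0,0,0,0)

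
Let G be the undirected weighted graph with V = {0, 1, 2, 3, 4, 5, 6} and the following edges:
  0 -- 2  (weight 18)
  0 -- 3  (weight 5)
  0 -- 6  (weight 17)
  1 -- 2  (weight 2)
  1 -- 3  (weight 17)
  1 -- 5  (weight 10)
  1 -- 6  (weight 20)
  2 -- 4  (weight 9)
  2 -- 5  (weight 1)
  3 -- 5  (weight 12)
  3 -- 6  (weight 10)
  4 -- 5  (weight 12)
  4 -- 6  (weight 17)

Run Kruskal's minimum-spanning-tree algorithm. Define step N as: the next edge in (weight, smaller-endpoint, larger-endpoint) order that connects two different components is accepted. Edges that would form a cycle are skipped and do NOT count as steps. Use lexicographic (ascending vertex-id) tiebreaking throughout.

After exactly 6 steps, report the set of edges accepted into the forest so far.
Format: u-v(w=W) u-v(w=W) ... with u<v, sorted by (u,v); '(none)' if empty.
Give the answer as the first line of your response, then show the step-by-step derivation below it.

0-3(w=5) 1-2(w=2) 2-4(w=9) 2-5(w=1) 3-5(w=12) 3-6(w=10)

step 1: add edge 2-5 (w=1); MST = {2-5(w=1)}
step 2: add edge 1-2 (w=2); MST = {1-2(w=2) 2-5(w=1)}
step 3: add edge 0-3 (w=5); MST = {0-3(w=5) 1-2(w=2) 2-5(w=1)}
step 4: add edge 2-4 (w=9); MST = {0-3(w=5) 1-2(w=2) 2-4(w=9) 2-5(w=1)}
step 5: add edge 3-6 (w=10); MST = {0-3(w=5) 1-2(w=2) 2-4(w=9) 2-5(w=1) 3-6(w=10)}
step 6: add edge 3-5 (w=12); MST = {0-3(w=5) 1-2(w=2) 2-4(w=9) 2-5(w=1) 3-5(w=12) 3-6(w=10)}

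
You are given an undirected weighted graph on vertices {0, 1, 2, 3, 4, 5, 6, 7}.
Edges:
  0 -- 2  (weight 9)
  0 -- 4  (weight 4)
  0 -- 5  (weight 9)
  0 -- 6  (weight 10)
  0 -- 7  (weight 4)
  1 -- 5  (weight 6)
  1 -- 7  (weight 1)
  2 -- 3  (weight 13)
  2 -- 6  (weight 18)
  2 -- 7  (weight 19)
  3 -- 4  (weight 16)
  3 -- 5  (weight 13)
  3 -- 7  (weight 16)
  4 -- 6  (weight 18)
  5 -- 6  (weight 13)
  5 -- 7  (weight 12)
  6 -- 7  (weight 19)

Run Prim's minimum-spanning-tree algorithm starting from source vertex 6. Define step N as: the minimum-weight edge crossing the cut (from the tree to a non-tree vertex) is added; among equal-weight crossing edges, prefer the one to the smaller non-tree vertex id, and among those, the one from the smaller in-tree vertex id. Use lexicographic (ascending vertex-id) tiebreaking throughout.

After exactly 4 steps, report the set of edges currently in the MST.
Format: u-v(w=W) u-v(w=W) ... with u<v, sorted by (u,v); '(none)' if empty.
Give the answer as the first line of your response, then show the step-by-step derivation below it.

0-4(w=4) 0-6(w=10) 0-7(w=4) 1-7(w=1)

step 1: add edge 0-6 (w=10); MST = {0-6(w=10)}
step 2: add edge 0-4 (w=4); MST = {0-4(w=4) 0-6(w=10)}
step 3: add edge 0-7 (w=4); MST = {0-4(w=4) 0-6(w=10) 0-7(w=4)}
step 4: add edge 1-7 (w=1); MST = {0-4(w=4) 0-6(w=10) 0-7(w=4) 1-7(w=1)}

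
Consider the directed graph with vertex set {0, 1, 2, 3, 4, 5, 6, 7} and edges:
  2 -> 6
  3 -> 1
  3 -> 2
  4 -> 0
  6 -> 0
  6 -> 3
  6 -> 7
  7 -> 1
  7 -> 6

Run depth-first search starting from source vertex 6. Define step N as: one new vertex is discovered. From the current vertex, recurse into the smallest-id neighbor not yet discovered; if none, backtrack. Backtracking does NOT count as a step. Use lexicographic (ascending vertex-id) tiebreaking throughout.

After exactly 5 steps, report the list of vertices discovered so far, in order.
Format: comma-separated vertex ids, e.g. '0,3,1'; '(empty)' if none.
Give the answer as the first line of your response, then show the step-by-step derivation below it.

6,0,3,1,2

step 1: discover 6; path=6; order=6
step 2: discover 0; path=6>0; order=6,0
step 3: discover 3; path=6>3; order=6,0,3
step 4: discover 1; path=6>3>1; order=6,0,3,1
step 5: discover 2; path=6>3>2; order=6,0,3,1,2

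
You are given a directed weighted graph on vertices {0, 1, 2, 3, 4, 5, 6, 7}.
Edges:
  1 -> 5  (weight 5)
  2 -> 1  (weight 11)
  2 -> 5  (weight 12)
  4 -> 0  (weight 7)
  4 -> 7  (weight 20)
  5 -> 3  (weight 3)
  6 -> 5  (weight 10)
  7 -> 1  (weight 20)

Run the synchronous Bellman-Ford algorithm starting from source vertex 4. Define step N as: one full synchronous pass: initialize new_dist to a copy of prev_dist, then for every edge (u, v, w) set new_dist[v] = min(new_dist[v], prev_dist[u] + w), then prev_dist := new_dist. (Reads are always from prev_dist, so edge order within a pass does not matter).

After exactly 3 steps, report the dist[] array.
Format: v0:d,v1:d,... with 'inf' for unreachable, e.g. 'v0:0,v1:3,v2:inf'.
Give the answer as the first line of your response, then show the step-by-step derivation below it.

v0:7,v1:40,v2:inf,v3:inf,v4:0,v5:45,v6:inf,v7:20

step 1: dist = v0:7,v1:inf,v2:inf,v3:inf,v4:0,v5:inf,v6:inf,v7:20
step 2: dist = v0:7,v1:40,v2:inf,v3:inf,v4:0,v5:inf,v6:inf,v7:20
step 3: dist = v0:7,v1:40,v2:inf,v3:inf,v4:0,v5:45,v6:inf,v7:20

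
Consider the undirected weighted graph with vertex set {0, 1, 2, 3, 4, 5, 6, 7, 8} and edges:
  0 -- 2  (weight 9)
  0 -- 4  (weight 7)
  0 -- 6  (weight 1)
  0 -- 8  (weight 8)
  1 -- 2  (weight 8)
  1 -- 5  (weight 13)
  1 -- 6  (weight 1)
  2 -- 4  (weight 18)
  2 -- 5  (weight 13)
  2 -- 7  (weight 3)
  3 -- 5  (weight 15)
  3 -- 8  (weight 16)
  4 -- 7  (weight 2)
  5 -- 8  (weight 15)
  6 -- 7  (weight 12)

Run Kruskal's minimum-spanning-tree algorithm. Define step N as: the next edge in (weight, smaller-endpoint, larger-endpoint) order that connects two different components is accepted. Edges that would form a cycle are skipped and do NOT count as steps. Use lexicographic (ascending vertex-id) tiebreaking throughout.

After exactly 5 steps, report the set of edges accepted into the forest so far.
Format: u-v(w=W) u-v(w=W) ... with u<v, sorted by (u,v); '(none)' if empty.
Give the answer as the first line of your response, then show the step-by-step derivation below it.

0-4(w=7) 0-6(w=1) 1-6(w=1) 2-7(w=3) 4-7(w=2)

step 1: add edge 0-6 (w=1); MST = {0-6(w=1)}
step 2: add edge 1-6 (w=1); MST = {0-6(w=1) 1-6(w=1)}
step 3: add edge 4-7 (w=2); MST = {0-6(w=1) 1-6(w=1) 4-7(w=2)}
step 4: add edge 2-7 (w=3); MST = {0-6(w=1) 1-6(w=1) 2-7(w=3) 4-7(w=2)}
step 5: add edge 0-4 (w=7); MST = {0-4(w=7) 0-6(w=1) 1-6(w=1) 2-7(w=3) 4-7(w=2)}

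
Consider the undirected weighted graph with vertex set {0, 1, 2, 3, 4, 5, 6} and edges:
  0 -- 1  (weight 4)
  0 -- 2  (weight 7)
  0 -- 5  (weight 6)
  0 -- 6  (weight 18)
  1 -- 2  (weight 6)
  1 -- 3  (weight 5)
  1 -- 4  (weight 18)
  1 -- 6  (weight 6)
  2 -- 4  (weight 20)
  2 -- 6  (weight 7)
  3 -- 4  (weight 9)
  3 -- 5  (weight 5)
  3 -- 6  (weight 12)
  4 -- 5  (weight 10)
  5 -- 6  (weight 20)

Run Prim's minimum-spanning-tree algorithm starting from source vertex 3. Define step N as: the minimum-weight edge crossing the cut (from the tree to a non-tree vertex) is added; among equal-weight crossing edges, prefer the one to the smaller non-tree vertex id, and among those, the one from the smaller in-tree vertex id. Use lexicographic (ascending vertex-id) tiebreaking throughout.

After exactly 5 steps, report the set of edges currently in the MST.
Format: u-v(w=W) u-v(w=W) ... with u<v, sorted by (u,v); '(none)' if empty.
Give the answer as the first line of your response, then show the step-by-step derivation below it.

0-1(w=4) 1-2(w=6) 1-3(w=5) 1-6(w=6) 3-5(w=5)

step 1: add edge 1-3 (w=5); MST = {1-3(w=5)}
step 2: add edge 0-1 (w=4); MST = {0-1(w=4) 1-3(w=5)}
step 3: add edge 3-5 (w=5); MST = {0-1(w=4) 1-3(w=5) 3-5(w=5)}
step 4: add edge 1-2 (w=6); MST = {0-1(w=4) 1-2(w=6) 1-3(w=5) 3-5(w=5)}
step 5: add edge 1-6 (w=6); MST = {0-1(w=4) 1-2(w=6) 1-3(w=5) 1-6(w=6) 3-5(w=5)}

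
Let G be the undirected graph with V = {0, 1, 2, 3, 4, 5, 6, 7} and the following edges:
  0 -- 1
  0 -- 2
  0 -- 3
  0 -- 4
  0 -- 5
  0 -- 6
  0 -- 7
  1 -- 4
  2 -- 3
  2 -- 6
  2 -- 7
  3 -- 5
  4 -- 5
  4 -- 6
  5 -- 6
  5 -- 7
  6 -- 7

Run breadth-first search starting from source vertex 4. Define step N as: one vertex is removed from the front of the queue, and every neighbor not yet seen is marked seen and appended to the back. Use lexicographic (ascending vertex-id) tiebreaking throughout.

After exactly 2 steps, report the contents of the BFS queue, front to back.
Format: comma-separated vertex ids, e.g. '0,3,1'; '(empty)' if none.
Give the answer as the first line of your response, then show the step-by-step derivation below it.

1,5,6,2,3,7

step 1: dequeue 4; queue=[0,1,5,6]; order=4
step 2: dequeue 0; queue=[1,5,6,2,3,7]; order=4,0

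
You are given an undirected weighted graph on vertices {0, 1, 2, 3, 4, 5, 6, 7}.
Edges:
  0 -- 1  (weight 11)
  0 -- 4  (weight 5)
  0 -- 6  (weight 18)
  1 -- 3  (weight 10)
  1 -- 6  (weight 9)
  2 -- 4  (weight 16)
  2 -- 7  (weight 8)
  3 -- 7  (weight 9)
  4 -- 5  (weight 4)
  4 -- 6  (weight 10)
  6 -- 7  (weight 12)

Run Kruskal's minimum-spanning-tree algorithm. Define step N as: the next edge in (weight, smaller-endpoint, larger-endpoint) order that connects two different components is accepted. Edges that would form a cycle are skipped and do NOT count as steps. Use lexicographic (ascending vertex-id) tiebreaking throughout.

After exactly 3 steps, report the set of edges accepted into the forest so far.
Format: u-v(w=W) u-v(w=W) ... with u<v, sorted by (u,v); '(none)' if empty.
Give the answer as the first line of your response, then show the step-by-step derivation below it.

0-4(w=5) 2-7(w=8) 4-5(w=4)

step 1: add edge 4-5 (w=4); MST = {4-5(w=4)}
step 2: add edge 0-4 (w=5); MST = {0-4(w=5) 4-5(w=4)}
step 3: add edge 2-7 (w=8); MST = {0-4(w=5) 2-7(w=8) 4-5(w=4)}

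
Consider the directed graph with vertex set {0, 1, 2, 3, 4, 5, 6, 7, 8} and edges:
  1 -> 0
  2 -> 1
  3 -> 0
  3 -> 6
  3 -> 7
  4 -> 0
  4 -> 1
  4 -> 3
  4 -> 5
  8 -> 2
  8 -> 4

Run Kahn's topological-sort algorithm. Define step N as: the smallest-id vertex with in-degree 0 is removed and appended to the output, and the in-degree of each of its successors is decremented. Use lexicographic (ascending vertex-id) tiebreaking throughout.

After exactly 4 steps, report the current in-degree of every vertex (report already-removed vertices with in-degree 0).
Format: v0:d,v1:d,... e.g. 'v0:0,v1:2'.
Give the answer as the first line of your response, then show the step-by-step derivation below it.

v0:1,v1:0,v2:0,v3:0,v4:0,v5:0,v6:1,v7:1,v8:0

step 1: output 8; order=[8]; indeg=(3,2,0,1,0,1,1,1,0)
step 2: output 2; order=[8,2]; indeg=(3,1,0,1,0,1,1,1,0)
step 3: output 4; order=[8,2,4]; indeg=(2,0,0,0,0,0,1,1,0)
step 4: output 1; order=[8,2,4,1]; indeg=(1,0,0,0,0,0,1,1,0)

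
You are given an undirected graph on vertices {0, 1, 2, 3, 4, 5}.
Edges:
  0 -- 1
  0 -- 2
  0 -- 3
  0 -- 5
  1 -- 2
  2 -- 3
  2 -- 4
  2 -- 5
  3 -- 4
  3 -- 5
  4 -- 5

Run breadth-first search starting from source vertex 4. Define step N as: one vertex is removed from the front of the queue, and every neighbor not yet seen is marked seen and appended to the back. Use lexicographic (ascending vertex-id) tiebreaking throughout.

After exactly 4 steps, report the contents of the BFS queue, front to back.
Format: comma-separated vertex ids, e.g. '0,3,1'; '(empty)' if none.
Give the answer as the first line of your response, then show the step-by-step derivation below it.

0,1

step 1: dequeue 4; queue=[2,3,5]; order=4
step 2: dequeue 2; queue=[3,5,0,1]; order=4,2
step 3: dequeue 3; queue=[5,0,1]; order=4,2,3
step 4: dequeue 5; queue=[0,1]; order=4,2,3,5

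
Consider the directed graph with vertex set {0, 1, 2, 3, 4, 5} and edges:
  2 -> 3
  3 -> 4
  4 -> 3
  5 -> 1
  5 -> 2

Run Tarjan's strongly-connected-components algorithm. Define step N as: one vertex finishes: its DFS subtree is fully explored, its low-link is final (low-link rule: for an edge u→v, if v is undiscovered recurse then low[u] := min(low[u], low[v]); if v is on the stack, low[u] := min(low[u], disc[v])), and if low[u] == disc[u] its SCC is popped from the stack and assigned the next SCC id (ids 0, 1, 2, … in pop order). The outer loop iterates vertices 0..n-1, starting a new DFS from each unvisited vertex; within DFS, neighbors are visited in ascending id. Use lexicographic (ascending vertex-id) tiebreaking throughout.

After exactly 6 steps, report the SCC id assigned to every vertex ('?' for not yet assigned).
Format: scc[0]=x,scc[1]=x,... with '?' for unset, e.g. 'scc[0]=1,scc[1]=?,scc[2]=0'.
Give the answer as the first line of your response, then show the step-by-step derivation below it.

scc[0]=0,scc[1]=1,scc[2]=3,scc[3]=2,scc[4]=2,scc[5]=4

step 1: low=(low[0]=0,low[1]=?,low[2]=?,low[3]=?,low[4]=?,low[5]=?); scc=(scc[0]=0,scc[1]=?,scc[2]=?,scc[3]=?,scc[4]=?,scc[5]=?)
step 2: low=(low[0]=0,low[1]=1,low[2]=?,low[3]=?,low[4]=?,low[5]=?); scc=(scc[0]=0,scc[1]=1,scc[2]=?,scc[3]=?,scc[4]=?,scc[5]=?)
step 3: low=(low[0]=0,low[1]=1,low[2]=2,low[3]=3,low[4]=3,low[5]=?); scc=(scc[0]=0,scc[1]=1,scc[2]=?,scc[3]=?,scc[4]=?,scc[5]=?)
step 4: low=(low[0]=0,low[1]=1,low[2]=2,low[3]=3,low[4]=3,low[5]=?); scc=(scc[0]=0,scc[1]=1,scc[2]=?,scc[3]=2,scc[4]=2,scc[5]=?)
step 5: low=(low[0]=0,low[1]=1,low[2]=2,low[3]=3,low[4]=3,low[5]=?); scc=(scc[0]=0,scc[1]=1,scc[2]=3,scc[3]=2,scc[4]=2,scc[5]=?)
step 6: low=(low[0]=0,low[1]=1,low[2]=2,low[3]=3,low[4]=3,low[5]=5); scc=(scc[0]=0,scc[1]=1,scc[2]=3,scc[3]=2,scc[4]=2,scc[5]=4)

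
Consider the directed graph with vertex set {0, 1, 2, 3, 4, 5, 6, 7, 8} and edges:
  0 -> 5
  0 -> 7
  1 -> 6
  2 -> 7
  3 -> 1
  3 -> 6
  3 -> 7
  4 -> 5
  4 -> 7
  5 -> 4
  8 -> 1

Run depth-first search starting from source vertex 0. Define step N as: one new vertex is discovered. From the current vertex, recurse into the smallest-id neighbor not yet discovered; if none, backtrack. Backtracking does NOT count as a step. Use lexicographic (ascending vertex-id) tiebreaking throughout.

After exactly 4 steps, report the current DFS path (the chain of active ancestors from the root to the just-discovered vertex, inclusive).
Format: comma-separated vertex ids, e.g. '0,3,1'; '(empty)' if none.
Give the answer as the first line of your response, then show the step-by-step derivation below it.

0,5,4,7

step 1: discover 0; path=0; order=0
step 2: discover 5; path=0>5; order=0,5
step 3: discover 4; path=0>5>4; order=0,5,4
step 4: discover 7; path=0>5>4>7; order=0,5,4,7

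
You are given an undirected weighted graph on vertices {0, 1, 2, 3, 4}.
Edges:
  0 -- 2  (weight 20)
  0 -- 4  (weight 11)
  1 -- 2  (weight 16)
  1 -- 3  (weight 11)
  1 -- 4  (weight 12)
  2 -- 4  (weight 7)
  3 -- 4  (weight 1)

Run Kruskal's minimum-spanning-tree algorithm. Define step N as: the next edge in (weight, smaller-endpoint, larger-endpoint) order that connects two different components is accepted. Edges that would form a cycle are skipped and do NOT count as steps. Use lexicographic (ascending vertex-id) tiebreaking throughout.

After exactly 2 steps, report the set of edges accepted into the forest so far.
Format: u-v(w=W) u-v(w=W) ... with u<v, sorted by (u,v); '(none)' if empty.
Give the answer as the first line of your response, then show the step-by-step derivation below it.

2-4(w=7) 3-4(w=1)

step 1: add edge 3-4 (w=1); MST = {3-4(w=1)}
step 2: add edge 2-4 (w=7); MST = {2-4(w=7) 3-4(w=1)}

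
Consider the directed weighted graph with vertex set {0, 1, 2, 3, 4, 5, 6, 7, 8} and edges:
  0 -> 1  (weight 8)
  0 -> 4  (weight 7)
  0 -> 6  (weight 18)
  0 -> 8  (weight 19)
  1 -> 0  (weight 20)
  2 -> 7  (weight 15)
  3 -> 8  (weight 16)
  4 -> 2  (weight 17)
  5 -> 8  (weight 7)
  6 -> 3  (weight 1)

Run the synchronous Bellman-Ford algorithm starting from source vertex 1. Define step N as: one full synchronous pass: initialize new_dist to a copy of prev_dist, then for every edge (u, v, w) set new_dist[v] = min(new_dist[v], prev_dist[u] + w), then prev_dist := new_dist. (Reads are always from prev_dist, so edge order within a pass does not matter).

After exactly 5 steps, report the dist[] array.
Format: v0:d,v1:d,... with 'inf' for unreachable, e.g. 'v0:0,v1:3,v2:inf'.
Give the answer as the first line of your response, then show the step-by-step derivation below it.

v0:20,v1:0,v2:44,v3:39,v4:27,v5:inf,v6:38,v7:59,v8:39

step 1: dist = v0:20,v1:0,v2:inf,v3:inf,v4:inf,v5:inf,v6:inf,v7:inf,v8:inf
step 2: dist = v0:20,v1:0,v2:inf,v3:inf,v4:27,v5:inf,v6:38,v7:inf,v8:39
step 3: dist = v0:20,v1:0,v2:44,v3:39,v4:27,v5:inf,v6:38,v7:inf,v8:39
step 4: dist = v0:20,v1:0,v2:44,v3:39,v4:27,v5:inf,v6:38,v7:59,v8:39
step 5: dist = v0:20,v1:0,v2:44,v3:39,v4:27,v5:inf,v6:38,v7:59,v8:39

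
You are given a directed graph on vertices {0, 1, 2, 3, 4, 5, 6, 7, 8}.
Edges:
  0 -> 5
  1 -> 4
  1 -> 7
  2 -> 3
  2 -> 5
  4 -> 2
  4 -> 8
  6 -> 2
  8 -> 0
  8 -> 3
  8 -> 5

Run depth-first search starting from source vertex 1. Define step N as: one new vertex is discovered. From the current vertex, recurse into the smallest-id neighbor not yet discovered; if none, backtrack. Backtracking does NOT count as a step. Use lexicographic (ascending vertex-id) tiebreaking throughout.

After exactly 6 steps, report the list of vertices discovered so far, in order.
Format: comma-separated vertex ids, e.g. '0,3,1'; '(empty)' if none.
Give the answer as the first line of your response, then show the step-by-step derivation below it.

1,4,2,3,5,8

step 1: discover 1; path=1; order=1
step 2: discover 4; path=1>4; order=1,4
step 3: discover 2; path=1>4>2; order=1,4,2
step 4: discover 3; path=1>4>2>3; order=1,4,2,3
step 5: discover 5; path=1>4>2>5; order=1,4,2,3,5
step 6: discover 8; path=1>4>8; order=1,4,2,3,5,8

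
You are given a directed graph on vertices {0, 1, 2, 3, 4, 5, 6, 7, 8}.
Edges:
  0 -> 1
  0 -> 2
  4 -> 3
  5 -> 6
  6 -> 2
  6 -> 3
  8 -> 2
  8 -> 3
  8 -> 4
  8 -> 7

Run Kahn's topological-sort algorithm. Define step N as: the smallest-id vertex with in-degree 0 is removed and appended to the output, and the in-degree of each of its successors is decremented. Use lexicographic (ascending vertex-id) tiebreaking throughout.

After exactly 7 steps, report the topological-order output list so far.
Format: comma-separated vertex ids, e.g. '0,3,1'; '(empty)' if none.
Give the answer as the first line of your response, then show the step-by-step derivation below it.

0,1,5,6,8,2,4

step 1: output 0; order=[0]; indeg=(0,0,2,3,1,0,1,1,0)
step 2: output 1; order=[0,1]; indeg=(0,0,2,3,1,0,1,1,0)
step 3: output 5; order=[0,1,5]; indeg=(0,0,2,3,1,0,0,1,0)
step 4: output 6; order=[0,1,5,6]; indeg=(0,0,1,2,1,0,0,1,0)
step 5: output 8; order=[0,1,5,6,8]; indeg=(0,0,0,1,0,0,0,0,0)
step 6: output 2; order=[0,1,5,6,8,2]; indeg=(0,0,0,1,0,0,0,0,0)
step 7: output 4; order=[0,1,5,6,8,2,4]; indeg=(0,0,0,0,0,0,0,0,0)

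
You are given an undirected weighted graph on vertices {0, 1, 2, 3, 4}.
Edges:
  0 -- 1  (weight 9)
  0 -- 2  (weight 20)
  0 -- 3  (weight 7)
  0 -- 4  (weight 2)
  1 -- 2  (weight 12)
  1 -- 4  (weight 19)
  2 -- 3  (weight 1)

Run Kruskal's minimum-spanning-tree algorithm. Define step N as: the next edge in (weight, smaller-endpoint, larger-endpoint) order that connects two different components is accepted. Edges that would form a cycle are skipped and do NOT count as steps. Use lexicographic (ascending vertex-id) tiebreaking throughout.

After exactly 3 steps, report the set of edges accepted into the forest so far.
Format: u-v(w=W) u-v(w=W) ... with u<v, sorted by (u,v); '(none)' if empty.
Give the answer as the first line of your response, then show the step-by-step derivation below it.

0-3(w=7) 0-4(w=2) 2-3(w=1)

step 1: add edge 2-3 (w=1); MST = {2-3(w=1)}
step 2: add edge 0-4 (w=2); MST = {0-4(w=2) 2-3(w=1)}
step 3: add edge 0-3 (w=7); MST = {0-3(w=7) 0-4(w=2) 2-3(w=1)}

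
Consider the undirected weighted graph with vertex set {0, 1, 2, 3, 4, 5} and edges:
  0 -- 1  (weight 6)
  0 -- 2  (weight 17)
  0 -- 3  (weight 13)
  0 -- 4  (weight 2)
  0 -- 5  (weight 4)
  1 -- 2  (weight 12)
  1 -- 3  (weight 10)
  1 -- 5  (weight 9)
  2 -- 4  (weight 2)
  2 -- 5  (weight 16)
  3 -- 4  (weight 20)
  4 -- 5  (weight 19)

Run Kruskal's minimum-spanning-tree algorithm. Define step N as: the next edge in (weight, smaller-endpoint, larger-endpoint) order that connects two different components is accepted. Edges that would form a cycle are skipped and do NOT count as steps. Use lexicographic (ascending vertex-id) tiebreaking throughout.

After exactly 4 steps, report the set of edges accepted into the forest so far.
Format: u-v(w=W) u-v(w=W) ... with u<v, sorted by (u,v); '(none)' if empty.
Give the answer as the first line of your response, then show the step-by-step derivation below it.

0-1(w=6) 0-4(w=2) 0-5(w=4) 2-4(w=2)

step 1: add edge 0-4 (w=2); MST = {0-4(w=2)}
step 2: add edge 2-4 (w=2); MST = {0-4(w=2) 2-4(w=2)}
step 3: add edge 0-5 (w=4); MST = {0-4(w=2) 0-5(w=4) 2-4(w=2)}
step 4: add edge 0-1 (w=6); MST = {0-1(w=6) 0-4(w=2) 0-5(w=4) 2-4(w=2)}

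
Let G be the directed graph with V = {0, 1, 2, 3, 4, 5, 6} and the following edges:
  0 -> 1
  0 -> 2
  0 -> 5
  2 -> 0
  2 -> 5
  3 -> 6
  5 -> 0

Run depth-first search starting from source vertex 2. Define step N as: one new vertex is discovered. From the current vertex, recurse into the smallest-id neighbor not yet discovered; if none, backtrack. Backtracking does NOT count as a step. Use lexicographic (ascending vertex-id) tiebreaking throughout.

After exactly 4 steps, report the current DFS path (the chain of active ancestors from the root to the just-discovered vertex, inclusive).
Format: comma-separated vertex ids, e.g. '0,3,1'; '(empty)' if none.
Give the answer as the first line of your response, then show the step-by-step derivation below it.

2,0,5

step 1: discover 2; path=2; order=2
step 2: discover 0; path=2>0; order=2,0
step 3: discover 1; path=2>0>1; order=2,0,1
step 4: discover 5; path=2>0>5; order=2,0,1,5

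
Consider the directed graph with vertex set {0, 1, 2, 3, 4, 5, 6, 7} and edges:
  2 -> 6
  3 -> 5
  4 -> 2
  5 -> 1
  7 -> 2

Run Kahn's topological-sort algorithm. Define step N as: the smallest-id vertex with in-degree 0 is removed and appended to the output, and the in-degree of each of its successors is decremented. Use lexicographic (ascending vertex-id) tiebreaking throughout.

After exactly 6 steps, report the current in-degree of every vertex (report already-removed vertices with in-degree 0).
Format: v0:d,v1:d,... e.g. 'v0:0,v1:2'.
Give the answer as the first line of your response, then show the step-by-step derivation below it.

v0:0,v1:0,v2:0,v3:0,v4:0,v5:0,v6:1,v7:0

step 1: output 0; order=[0]; indeg=(0,1,2,0,0,1,1,0)
step 2: output 3; order=[0,3]; indeg=(0,1,2,0,0,0,1,0)
step 3: output 4; order=[0,3,4]; indeg=(0,1,1,0,0,0,1,0)
step 4: output 5; order=[0,3,4,5]; indeg=(0,0,1,0,0,0,1,0)
step 5: output 1; order=[0,3,4,5,1]; indeg=(0,0,1,0,0,0,1,0)
step 6: output 7; order=[0,3,4,5,1,7]; indeg=(0,0,0,0,0,0,1,0)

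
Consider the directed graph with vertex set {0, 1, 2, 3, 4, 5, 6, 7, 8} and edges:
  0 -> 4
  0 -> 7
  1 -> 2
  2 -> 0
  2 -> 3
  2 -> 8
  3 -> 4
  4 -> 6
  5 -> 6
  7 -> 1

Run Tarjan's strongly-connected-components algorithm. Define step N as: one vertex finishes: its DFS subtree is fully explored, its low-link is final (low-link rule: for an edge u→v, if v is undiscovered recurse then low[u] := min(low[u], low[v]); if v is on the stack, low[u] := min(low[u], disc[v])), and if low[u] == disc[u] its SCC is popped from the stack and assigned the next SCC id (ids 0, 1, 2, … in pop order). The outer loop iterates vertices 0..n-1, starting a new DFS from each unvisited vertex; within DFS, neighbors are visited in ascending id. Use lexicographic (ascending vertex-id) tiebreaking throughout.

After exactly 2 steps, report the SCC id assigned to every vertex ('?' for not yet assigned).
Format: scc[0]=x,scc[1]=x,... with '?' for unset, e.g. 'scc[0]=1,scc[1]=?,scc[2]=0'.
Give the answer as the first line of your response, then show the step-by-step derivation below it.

scc[0]=?,scc[1]=?,scc[2]=?,scc[3]=?,scc[4]=1,scc[5]=?,scc[6]=0,scc[7]=?,scc[8]=?

step 1: low=(low[0]=0,low[1]=?,low[2]=?,low[3]=?,low[4]=1,low[5]=?,low[6]=2,low[7]=?,low[8]=?); scc=(scc[0]=?,scc[1]=?,scc[2]=?,scc[3]=?,scc[4]=?,scc[5]=?,scc[6]=0,scc[7]=?,scc[8]=?)
step 2: low=(low[0]=0,low[1]=?,low[2]=?,low[3]=?,low[4]=1,low[5]=?,low[6]=2,low[7]=?,low[8]=?); scc=(scc[0]=?,scc[1]=?,scc[2]=?,scc[3]=?,scc[4]=1,scc[5]=?,scc[6]=0,scc[7]=?,scc[8]=?)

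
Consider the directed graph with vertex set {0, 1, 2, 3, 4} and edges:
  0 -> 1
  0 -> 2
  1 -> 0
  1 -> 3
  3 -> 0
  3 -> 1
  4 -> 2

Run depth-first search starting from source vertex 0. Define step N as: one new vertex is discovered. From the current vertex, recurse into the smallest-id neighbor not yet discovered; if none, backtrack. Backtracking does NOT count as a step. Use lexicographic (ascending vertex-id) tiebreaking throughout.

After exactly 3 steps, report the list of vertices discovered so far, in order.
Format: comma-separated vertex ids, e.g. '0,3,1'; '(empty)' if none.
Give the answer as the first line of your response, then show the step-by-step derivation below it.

0,1,3

step 1: discover 0; path=0; order=0
step 2: discover 1; path=0>1; order=0,1
step 3: discover 3; path=0>1>3; order=0,1,3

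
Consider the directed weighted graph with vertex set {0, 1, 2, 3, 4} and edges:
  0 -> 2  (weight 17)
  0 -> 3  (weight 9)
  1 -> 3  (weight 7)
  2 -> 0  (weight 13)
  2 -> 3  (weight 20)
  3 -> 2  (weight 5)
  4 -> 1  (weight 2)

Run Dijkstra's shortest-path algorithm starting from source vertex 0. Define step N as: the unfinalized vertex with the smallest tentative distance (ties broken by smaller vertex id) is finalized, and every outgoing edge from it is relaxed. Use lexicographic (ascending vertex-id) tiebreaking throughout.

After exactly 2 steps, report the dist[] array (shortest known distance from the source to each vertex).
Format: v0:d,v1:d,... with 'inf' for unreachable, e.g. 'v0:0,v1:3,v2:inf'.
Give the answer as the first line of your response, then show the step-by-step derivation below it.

v0:0,v1:inf,v2:14,v3:9,v4:inf

step 1: dist = v0:0,v1:inf,v2:17,v3:9,v4:inf
step 2: dist = v0:0,v1:inf,v2:14,v3:9,v4:inf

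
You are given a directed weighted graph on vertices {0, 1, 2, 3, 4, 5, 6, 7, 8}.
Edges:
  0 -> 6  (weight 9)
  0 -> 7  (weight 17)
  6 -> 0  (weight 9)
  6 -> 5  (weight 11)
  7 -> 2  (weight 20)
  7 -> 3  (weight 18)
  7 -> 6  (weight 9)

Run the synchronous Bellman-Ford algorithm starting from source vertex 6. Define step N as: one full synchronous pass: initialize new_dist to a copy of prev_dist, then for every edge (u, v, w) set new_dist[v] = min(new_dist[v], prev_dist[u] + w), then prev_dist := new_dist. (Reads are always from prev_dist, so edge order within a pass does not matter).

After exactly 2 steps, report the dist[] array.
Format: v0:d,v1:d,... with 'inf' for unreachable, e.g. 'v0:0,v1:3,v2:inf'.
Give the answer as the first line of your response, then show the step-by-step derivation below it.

v0:9,v1:inf,v2:inf,v3:inf,v4:inf,v5:11,v6:0,v7:26,v8:inf

step 1: dist = v0:9,v1:inf,v2:inf,v3:inf,v4:inf,v5:11,v6:0,v7:inf,v8:inf
step 2: dist = v0:9,v1:inf,v2:inf,v3:inf,v4:inf,v5:11,v6:0,v7:26,v8:inf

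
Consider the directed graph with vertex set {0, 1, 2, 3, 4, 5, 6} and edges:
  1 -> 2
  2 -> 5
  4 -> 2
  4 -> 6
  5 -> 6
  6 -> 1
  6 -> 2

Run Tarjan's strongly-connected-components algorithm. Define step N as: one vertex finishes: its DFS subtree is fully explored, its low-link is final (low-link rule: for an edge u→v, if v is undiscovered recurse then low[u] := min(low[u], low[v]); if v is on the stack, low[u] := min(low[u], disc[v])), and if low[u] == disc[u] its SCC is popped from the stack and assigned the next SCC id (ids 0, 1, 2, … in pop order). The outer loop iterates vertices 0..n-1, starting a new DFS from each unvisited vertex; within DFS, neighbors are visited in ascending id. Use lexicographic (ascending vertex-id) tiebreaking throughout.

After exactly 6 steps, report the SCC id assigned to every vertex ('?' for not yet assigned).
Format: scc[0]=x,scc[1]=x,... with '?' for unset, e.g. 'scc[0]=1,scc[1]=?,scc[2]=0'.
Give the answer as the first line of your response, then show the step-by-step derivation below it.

scc[0]=0,scc[1]=1,scc[2]=1,scc[3]=2,scc[4]=?,scc[5]=1,scc[6]=1

step 1: low=(low[0]=0,low[1]=?,low[2]=?,low[3]=?,low[4]=?,low[5]=?,low[6]=?); scc=(scc[0]=0,scc[1]=?,scc[2]=?,scc[3]=?,scc[4]=?,scc[5]=?,scc[6]=?)
step 2: low=(low[0]=0,low[1]=1,low[2]=2,low[3]=?,low[4]=?,low[5]=3,low[6]=1); scc=(scc[0]=0,scc[1]=?,scc[2]=?,scc[3]=?,scc[4]=?,scc[5]=?,scc[6]=?)
step 3: low=(low[0]=0,low[1]=1,low[2]=2,low[3]=?,low[4]=?,low[5]=1,low[6]=1); scc=(scc[0]=0,scc[1]=?,scc[2]=?,scc[3]=?,scc[4]=?,scc[5]=?,scc[6]=?)
step 4: low=(low[0]=0,low[1]=1,low[2]=1,low[3]=?,low[4]=?,low[5]=1,low[6]=1); scc=(scc[0]=0,scc[1]=?,scc[2]=?,scc[3]=?,scc[4]=?,scc[5]=?,scc[6]=?)
step 5: low=(low[0]=0,low[1]=1,low[2]=1,low[3]=?,low[4]=?,low[5]=1,low[6]=1); scc=(scc[0]=0,scc[1]=1,scc[2]=1,scc[3]=?,scc[4]=?,scc[5]=1,scc[6]=1)
step 6: low=(low[0]=0,low[1]=1,low[2]=1,low[3]=5,low[4]=?,low[5]=1,low[6]=1); scc=(scc[0]=0,scc[1]=1,scc[2]=1,scc[3]=2,scc[4]=?,scc[5]=1,scc[6]=1)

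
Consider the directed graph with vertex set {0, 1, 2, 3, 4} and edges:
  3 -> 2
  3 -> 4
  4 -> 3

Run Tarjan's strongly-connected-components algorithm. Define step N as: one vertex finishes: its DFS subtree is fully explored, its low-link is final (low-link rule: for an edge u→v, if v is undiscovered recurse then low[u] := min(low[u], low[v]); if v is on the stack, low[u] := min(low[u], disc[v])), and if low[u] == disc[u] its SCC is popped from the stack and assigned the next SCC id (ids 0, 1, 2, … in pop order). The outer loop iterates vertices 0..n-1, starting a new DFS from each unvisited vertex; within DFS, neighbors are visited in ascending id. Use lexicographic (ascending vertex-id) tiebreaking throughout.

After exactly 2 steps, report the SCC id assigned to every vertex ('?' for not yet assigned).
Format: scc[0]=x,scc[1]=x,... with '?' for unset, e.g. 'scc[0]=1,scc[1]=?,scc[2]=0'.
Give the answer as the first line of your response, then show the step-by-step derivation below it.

scc[0]=0,scc[1]=1,scc[2]=?,scc[3]=?,scc[4]=?

step 1: low=(low[0]=0,low[1]=?,low[2]=?,low[3]=?,low[4]=?); scc=(scc[0]=0,scc[1]=?,scc[2]=?,scc[3]=?,scc[4]=?)
step 2: low=(low[0]=0,low[1]=1,low[2]=?,low[3]=?,low[4]=?); scc=(scc[0]=0,scc[1]=1,scc[2]=?,scc[3]=?,scc[4]=?)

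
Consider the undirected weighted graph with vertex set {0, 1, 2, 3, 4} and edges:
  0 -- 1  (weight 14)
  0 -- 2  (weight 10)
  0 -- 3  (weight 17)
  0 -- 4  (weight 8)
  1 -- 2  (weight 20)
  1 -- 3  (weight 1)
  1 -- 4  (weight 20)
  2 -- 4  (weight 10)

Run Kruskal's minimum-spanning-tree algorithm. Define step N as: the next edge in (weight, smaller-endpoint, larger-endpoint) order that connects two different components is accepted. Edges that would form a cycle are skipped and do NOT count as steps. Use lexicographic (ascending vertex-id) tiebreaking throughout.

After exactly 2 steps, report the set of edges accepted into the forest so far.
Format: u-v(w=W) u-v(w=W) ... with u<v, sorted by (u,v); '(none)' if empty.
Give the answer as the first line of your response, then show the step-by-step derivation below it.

0-4(w=8) 1-3(w=1)

step 1: add edge 1-3 (w=1); MST = {1-3(w=1)}
step 2: add edge 0-4 (w=8); MST = {0-4(w=8) 1-3(w=1)}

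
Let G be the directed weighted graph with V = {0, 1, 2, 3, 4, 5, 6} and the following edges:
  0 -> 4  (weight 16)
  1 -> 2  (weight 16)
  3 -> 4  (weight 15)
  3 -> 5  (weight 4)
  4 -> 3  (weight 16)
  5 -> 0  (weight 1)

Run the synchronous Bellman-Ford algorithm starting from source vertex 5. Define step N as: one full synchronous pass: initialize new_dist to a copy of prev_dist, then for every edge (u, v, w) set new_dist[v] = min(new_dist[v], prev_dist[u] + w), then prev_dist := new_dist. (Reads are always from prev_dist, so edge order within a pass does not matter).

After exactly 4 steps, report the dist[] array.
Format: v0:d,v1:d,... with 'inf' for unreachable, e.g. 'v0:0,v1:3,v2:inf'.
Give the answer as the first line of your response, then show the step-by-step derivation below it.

v0:1,v1:inf,v2:inf,v3:33,v4:17,v5:0,v6:inf

step 1: dist = v0:1,v1:inf,v2:inf,v3:inf,v4:inf,v5:0,v6:inf
step 2: dist = v0:1,v1:inf,v2:inf,v3:inf,v4:17,v5:0,v6:inf
step 3: dist = v0:1,v1:inf,v2:inf,v3:33,v4:17,v5:0,v6:inf
step 4: dist = v0:1,v1:inf,v2:inf,v3:33,v4:17,v5:0,v6:inf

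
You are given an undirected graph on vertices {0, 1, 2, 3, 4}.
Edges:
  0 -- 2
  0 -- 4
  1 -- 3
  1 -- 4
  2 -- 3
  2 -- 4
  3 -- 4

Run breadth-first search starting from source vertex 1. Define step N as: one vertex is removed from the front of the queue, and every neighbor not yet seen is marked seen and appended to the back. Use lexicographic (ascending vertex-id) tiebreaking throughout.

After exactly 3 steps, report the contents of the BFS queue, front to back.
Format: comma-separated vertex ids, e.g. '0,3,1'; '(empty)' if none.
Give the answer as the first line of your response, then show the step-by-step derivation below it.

2,0

step 1: dequeue 1; queue=[3,4]; order=1
step 2: dequeue 3; queue=[4,2]; order=1,3
step 3: dequeue 4; queue=[2,0]; order=1,3,4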